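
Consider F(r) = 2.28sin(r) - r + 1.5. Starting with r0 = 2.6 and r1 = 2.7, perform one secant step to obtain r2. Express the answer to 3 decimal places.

F(2.6) = 0.07534, F(2.7) = -0.22557
r2 = 2.70000 − (-0.22557)·(2.70000 − 2.60000) / (-0.22557 − 0.07534) = 2.70000 − (-0.02256)/(-0.30092) = 2.62504

2.625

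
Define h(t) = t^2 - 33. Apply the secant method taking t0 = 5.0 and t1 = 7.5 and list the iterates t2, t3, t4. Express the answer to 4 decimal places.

5.6400, 5.7306, 5.7447

h(5.0) = -8.000000, h(7.5) = 23.250000
t2 = 7.500000 − 23.250000·(7.500000 − 5.000000) / (23.250000 − (-8.000000)) = 7.500000 − (58.125000)/(31.250000) = 5.640000
h(5.640000) = -1.190400
t3 = 5.640000 − (-1.190400)·(5.640000 − 7.500000) / (-1.190400 − 23.250000) = 5.640000 − (2.214144)/(-24.440400) = 5.730594
h(5.730594) = -0.160297
t4 = 5.730594 − (-0.160297)·(5.730594 − 5.640000) / (-0.160297 − (-1.190400)) = 5.730594 − (-0.014522)/(1.030103) = 5.744691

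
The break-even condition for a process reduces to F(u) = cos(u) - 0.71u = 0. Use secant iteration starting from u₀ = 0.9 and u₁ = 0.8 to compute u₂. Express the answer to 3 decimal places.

F(0.9) = -0.01739, F(0.8) = 0.12871
u₂ = 0.80000 − 0.12871·(0.80000 − 0.90000) / (0.12871 − (-0.01739)) = 0.80000 − (-0.01287)/(0.14610) = 0.88810

0.888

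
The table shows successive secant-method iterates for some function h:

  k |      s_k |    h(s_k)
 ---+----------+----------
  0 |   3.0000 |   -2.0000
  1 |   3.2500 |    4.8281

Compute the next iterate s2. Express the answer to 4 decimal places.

s2 = 3.2500 − 4.8281·(3.2500 − 3.0000) / (4.8281 − (-2.0000))
   = 3.2500 − (1.207025)/(6.828100) = 3.073227

3.0732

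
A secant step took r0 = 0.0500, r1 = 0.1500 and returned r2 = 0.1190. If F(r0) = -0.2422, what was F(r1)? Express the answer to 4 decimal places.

0.1088

The secant line through (0.0500, -0.2422) and (0.1500, F(r1)) crosses zero at r2 = 0.1190.
So (0.0500, -0.2422), (0.1500, F(r1)), (0.1190, 0) are collinear:
F(r1) = -0.2422 · (0.1500 − 0.1190) / (0.0500 − 0.1190) = -0.2422 · (0.031000)/(-0.069000) = 0.108814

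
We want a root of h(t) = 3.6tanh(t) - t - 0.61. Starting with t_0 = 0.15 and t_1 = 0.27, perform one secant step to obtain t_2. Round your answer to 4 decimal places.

h(0.15) = -0.224014, h(0.27) = 0.069049
t_2 = 0.270000 − 0.069049·(0.270000 − 0.150000) / (0.069049 − (-0.224014)) = 0.270000 − (0.008286)/(0.293063) = 0.241726

0.2417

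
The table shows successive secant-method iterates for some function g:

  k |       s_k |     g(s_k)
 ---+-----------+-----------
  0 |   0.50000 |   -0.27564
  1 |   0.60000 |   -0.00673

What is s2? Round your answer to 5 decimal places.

s2 = 0.60000 − (-0.00673)·(0.60000 − 0.50000) / (-0.00673 − (-0.27564))
   = 0.60000 − (-0.0006730)/(0.2689100) = 0.6025027

0.60250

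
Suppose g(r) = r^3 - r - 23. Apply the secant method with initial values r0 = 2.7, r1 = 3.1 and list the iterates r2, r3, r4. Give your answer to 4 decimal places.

2.9479, 2.9604, 2.9610

g(2.7) = -6.017000, g(3.1) = 3.691000
r2 = 3.100000 − 3.691000·(3.100000 − 2.700000) / (3.691000 − (-6.017000)) = 3.100000 − (1.476400)/(9.708000) = 2.947919
g(2.947919) = -0.329829
r3 = 2.947919 − (-0.329829)·(2.947919 − 3.100000) / (-0.329829 − 3.691000) = 2.947919 − (0.050161)/(-4.020829) = 2.960394
g(2.960394) = -0.015689
r4 = 2.960394 − (-0.015689)·(2.960394 − 2.947919) / (-0.015689 − (-0.329829)) = 2.960394 − (-0.000196)/(0.314140) = 2.961017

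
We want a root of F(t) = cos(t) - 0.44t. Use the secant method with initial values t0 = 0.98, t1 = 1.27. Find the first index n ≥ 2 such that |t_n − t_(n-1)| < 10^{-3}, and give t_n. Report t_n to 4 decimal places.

F(0.98) = 0.125823, F(1.27) = -0.262519
t2 = 1.270000 − (-0.262519)·(0.290000)/(-0.388342) = 1.073960;  |Δ| = 0.196040
F(1.073960) = 0.004105
t3 = 1.073960 − 0.004105·(-0.196040)/(0.266624) = 1.076978;  |Δ| = 0.003018
F(1.076978) = 0.000121
t4 = 1.076978 − 0.000121·(0.003018)/(-0.003983) = 1.077070;  |Δ| = 0.000092
|t4 − t3| = 0.000092 < 10^{-3}

n = 4, t_n = 1.0771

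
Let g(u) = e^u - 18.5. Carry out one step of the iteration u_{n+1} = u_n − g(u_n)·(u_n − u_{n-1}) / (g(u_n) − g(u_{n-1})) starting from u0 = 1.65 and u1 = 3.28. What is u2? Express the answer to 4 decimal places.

g(1.65) = -13.293020, g(3.28) = 8.075773
u2 = 3.280000 − 8.075773·(3.280000 − 1.650000) / (8.075773 − (-13.293020)) = 3.280000 − (13.163510)/(21.368793) = 2.663984

2.6640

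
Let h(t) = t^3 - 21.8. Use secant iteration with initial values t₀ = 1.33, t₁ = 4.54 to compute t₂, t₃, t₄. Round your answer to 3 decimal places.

2.014, 2.417, 2.937

h(1.33) = -19.44736, h(4.54) = 71.77666
t₂ = 4.54000 − 71.77666·(4.54000 − 1.33000) / (71.77666 − (-19.44736)) = 4.54000 − (230.40309)/(91.22403) = 2.01432
h(2.01432) = -13.62698
t₃ = 2.01432 − (-13.62698)·(2.01432 − 4.54000) / (-13.62698 − 71.77666) = 2.01432 − (34.41745)/(-85.40364) = 2.41731
h(2.41731) = -7.67467
t₄ = 2.41731 − (-7.67467)·(2.41731 − 2.01432) / (-7.67467 − (-13.62698)) = 2.41731 − (-3.09287)/(5.95231) = 2.93692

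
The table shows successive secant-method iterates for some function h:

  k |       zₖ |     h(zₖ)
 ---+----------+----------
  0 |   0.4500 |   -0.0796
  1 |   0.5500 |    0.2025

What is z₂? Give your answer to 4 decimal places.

z₂ = 0.5500 − 0.2025·(0.5500 − 0.4500) / (0.2025 − (-0.0796))
   = 0.5500 − (0.020250)/(0.282100) = 0.478217

0.4782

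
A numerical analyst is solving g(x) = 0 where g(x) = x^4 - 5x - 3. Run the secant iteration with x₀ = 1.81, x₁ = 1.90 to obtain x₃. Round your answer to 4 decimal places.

g(1.81) = -1.317169, g(1.90) = 0.532100
x₂ = 1.900000 − 0.532100·(1.900000 − 1.810000) / (0.532100 − (-1.317169)) = 1.900000 − (0.047889)/(1.849269) = 1.874104
g(1.874104) = -0.034513
x₃ = 1.874104 − (-0.034513)·(1.874104 − 1.900000) / (-0.034513 − 0.532100) = 1.874104 − (0.000894)/(-0.566613) = 1.875681

1.8757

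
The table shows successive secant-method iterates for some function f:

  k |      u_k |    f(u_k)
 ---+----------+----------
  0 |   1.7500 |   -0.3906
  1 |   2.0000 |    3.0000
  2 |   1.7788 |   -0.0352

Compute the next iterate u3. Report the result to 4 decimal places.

u3 = 1.7788 − (-0.0352)·(1.7788 − 2.0000) / (-0.0352 − 3.0000)
   = 1.7788 − (0.007786)/(-3.035200) = 1.781365

1.7814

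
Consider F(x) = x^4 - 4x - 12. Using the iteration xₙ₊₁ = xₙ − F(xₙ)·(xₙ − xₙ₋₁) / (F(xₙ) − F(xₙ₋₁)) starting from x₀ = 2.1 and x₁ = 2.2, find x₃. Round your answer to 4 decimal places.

2.1281

F(2.1) = -0.951900, F(2.2) = 2.625600
x₂ = 2.200000 − 2.625600·(2.200000 − 2.100000) / (2.625600 − (-0.951900)) = 2.200000 − (0.262560)/(3.577500) = 2.126608
F(2.126608) = -0.053774
x₃ = 2.126608 − (-0.053774)·(2.126608 − 2.200000) / (-0.053774 − 2.625600) = 2.126608 − (0.003947)/(-2.679374) = 2.128081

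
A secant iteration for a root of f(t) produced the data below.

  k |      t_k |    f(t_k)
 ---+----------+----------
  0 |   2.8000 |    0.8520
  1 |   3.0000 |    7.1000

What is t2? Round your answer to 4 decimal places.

2.7727

t2 = 3.0000 − 7.1000·(3.0000 − 2.8000) / (7.1000 − 0.8520)
   = 3.0000 − (1.420000)/(6.248000) = 2.772727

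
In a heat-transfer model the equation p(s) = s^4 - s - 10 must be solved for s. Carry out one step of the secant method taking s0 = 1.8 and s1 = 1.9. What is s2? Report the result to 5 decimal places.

1.85350

p(1.8) = -1.3024000, p(1.9) = 1.1321000
s2 = 1.9000000 − 1.1321000·(1.9000000 − 1.8000000) / (1.1321000 − (-1.3024000)) = 1.9000000 − (0.1132100)/(2.4345000) = 1.8534976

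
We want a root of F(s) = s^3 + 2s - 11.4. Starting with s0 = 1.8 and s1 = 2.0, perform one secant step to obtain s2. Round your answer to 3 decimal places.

F(1.8) = -1.96800, F(2.0) = 0.60000
s2 = 2.00000 − 0.60000·(2.00000 − 1.80000) / (0.60000 − (-1.96800)) = 2.00000 − (0.12000)/(2.56800) = 1.95327

1.953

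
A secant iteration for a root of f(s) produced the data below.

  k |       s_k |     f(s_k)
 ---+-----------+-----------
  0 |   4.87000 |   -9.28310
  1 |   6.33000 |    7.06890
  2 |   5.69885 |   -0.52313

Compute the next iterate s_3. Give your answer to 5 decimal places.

s_3 = 5.69885 − (-0.52313)·(5.69885 − 6.33000) / (-0.52313 − 7.06890)
   = 5.69885 − (0.3301735)/(-7.5920300) = 5.7423395

5.74234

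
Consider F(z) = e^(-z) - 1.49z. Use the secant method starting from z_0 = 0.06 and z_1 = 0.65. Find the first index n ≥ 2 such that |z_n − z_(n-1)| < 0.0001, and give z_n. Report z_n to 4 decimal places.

n = 5, z_n = 0.4346

F(0.06) = 0.852365, F(0.65) = -0.446454
z_2 = 0.650000 − (-0.446454)·(0.590000)/(-1.298819) = 0.447194;  |Δ| = 0.202806
F(0.447194) = -0.026900
z_3 = 0.447194 − (-0.026900)·(-0.202806)/(0.419555) = 0.434191;  |Δ| = 0.013003
F(0.434191) = 0.000843
z_4 = 0.434191 − 0.000843·(-0.013003)/(0.027743) = 0.434587;  |Δ| = 0.000395
F(0.434587) = -0.000002
z_5 = 0.434587 − (-0.000002)·(0.000395)/(-0.000845) = 0.434586;  |Δ| = 0.000001
|z_5 − z_4| = 0.000001 < 0.0001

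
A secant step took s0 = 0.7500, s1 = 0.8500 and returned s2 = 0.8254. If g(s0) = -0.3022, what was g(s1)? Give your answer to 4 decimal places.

0.0986

The secant line through (0.7500, -0.3022) and (0.8500, g(s1)) crosses zero at s2 = 0.8254.
So (0.7500, -0.3022), (0.8500, g(s1)), (0.8254, 0) are collinear:
g(s1) = -0.3022 · (0.8500 − 0.8254) / (0.7500 − 0.8254) = -0.3022 · (0.024600)/(-0.075400) = 0.098596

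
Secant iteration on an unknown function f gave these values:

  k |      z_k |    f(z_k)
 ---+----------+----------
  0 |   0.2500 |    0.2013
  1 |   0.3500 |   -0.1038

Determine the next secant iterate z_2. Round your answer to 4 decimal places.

z_2 = 0.3500 − (-0.1038)·(0.3500 − 0.2500) / (-0.1038 − 0.2013)
   = 0.3500 − (-0.010380)/(-0.305100) = 0.315978

0.3160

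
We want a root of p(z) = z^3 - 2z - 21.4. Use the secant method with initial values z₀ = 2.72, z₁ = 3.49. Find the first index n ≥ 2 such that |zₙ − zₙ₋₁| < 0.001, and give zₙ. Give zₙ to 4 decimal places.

p(2.72) = -6.716352, p(3.49) = 14.128549
z₂ = 3.490000 − 14.128549·(0.770000)/(20.844901) = 2.968099;  |Δ| = 0.521901
p(2.968099) = -1.188408
z₃ = 2.968099 − (-1.188408)·(-0.521901)/(-15.316957) = 3.008592;  |Δ| = 0.040493
p(3.008592) = -0.184541
z₄ = 3.008592 − (-0.184541)·(0.040493)/(1.003867) = 3.016036;  |Δ| = 0.007444
p(3.016036) = 0.003209
z₅ = 3.016036 − 0.003209·(0.007444)/(0.187750) = 3.015908;  |Δ| = 0.000127
|z₅ − z₄| = 0.000127 < 0.001

n = 5, zₙ = 3.0159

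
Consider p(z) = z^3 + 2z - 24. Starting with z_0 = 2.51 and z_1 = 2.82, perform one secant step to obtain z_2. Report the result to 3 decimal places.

2.646

p(2.51) = -3.16675, p(2.82) = 4.06577
z_2 = 2.82000 − 4.06577·(2.82000 − 2.51000) / (4.06577 − (-3.16675)) = 2.82000 − (1.26039)/(7.23252) = 2.64573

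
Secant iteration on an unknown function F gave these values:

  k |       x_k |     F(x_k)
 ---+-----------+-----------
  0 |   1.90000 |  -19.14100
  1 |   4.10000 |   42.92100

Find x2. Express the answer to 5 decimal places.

2.57852

x2 = 4.10000 − 42.92100·(4.10000 − 1.90000) / (42.92100 − (-19.14100))
   = 4.10000 − (94.4262000)/(62.0620000) = 2.5785183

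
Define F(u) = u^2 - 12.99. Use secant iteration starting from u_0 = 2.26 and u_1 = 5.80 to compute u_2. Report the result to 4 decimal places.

3.2380

F(2.26) = -7.882400, F(5.80) = 20.650000
u_2 = 5.800000 − 20.650000·(5.800000 − 2.260000) / (20.650000 − (-7.882400)) = 5.800000 − (73.101000)/(28.532400) = 3.237965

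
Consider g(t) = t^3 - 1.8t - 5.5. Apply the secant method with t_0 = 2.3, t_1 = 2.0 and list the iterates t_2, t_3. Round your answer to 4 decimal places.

2.0910, 2.1023

g(2.3) = 2.527000, g(2.0) = -1.100000
t_2 = 2.000000 − (-1.100000)·(2.000000 − 2.300000) / (-1.100000 − 2.527000) = 2.000000 − (0.330000)/(-3.627000) = 2.090984
g(2.090984) = -0.121538
t_3 = 2.090984 − (-0.121538)·(2.090984 − 2.000000) / (-0.121538 − (-1.100000)) = 2.090984 − (-0.011058)/(0.978462) = 2.102286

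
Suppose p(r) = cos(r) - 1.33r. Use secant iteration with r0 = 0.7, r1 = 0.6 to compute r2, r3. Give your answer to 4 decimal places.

0.6141, 0.6144

p(0.7) = -0.166158, p(0.6) = 0.027336
r2 = 0.600000 − 0.027336·(0.600000 − 0.700000) / (0.027336 − (-0.166158)) = 0.600000 − (-0.002734)/(0.193493) = 0.614127
p(0.614127) = 0.000487
r3 = 0.614127 − 0.000487·(0.614127 − 0.600000) / (0.000487 − 0.027336) = 0.614127 − (0.000007)/(-0.026848) = 0.614384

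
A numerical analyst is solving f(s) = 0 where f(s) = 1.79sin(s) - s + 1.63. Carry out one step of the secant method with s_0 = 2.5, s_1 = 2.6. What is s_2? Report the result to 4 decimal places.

2.5810

f(2.5) = 0.201265, f(2.6) = -0.047253
s_2 = 2.600000 − (-0.047253)·(2.600000 − 2.500000) / (-0.047253 − 0.201265) = 2.600000 − (-0.004725)/(-0.248518) = 2.580986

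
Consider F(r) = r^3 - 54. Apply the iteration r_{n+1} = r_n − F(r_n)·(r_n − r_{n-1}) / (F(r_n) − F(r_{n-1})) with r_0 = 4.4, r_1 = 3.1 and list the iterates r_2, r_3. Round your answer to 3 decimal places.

3.668, 3.803

F(4.4) = 31.18400, F(3.1) = -24.20900
r_2 = 3.10000 − (-24.20900)·(3.10000 − 4.40000) / (-24.20900 − 31.18400) = 3.10000 − (31.47170)/(-55.39300) = 3.66815
F(3.66815) = -4.64373
r_3 = 3.66815 − (-4.64373)·(3.66815 − 3.10000) / (-4.64373 − (-24.20900)) = 3.66815 − (-2.63835)/(19.56527) = 3.80300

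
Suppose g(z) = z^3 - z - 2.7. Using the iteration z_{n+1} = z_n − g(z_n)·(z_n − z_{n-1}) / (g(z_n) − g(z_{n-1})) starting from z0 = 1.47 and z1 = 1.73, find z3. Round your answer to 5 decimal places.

g(1.47) = -0.9934770, g(1.73) = 0.7477170
z2 = 1.7300000 − 0.7477170·(1.7300000 − 1.4700000) / (0.7477170 − (-0.9934770)) = 1.7300000 − (0.1944064)/(1.7411940) = 1.6183488
g(1.6183488) = -0.0798079
z3 = 1.6183488 − (-0.0798079)·(1.6183488 − 1.7300000) / (-0.0798079 − 0.7477170) = 1.6183488 − (0.0089106)/(-0.8275249) = 1.6291166

1.62912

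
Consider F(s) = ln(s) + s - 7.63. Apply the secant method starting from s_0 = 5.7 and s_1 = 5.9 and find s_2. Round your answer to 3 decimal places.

5.862

F(5.7) = -0.18953, F(5.9) = 0.04495
s_2 = 5.90000 − 0.04495·(5.90000 − 5.70000) / (0.04495 − (-0.18953)) = 5.90000 − (0.00899)/(0.23449) = 5.86166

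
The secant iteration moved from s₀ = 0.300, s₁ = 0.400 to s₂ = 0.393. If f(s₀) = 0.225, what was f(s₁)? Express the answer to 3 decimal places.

The secant line through (0.300, 0.225) and (0.400, f(s₁)) crosses zero at s₂ = 0.393.
So (0.300, 0.225), (0.400, f(s₁)), (0.393, 0) are collinear:
f(s₁) = 0.225 · (0.400 − 0.393) / (0.300 − 0.393) = 0.225 · (0.00700)/(-0.09300) = -0.01694

-0.017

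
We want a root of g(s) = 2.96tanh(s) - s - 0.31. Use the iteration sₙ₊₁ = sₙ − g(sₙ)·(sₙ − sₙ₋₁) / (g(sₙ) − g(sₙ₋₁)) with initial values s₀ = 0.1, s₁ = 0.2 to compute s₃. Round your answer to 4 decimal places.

g(0.1) = -0.114983, g(0.2) = 0.074231
s₂ = 0.200000 − 0.074231·(0.200000 − 0.100000) / (0.074231 − (-0.114983)) = 0.200000 − (0.007423)/(0.189214) = 0.160769
g(0.160769) = 0.001049
s₃ = 0.160769 − 0.001049·(0.160769 − 0.200000) / (0.001049 − 0.074231) = 0.160769 − (-0.000041)/(-0.073182) = 0.160207

0.1602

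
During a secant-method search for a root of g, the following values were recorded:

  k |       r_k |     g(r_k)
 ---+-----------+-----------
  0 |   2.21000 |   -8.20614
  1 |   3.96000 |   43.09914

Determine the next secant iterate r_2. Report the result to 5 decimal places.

r_2 = 3.96000 − 43.09914·(3.96000 − 2.21000) / (43.09914 − (-8.20614))
   = 3.96000 − (75.4234950)/(51.3052800) = 2.4899077

2.48991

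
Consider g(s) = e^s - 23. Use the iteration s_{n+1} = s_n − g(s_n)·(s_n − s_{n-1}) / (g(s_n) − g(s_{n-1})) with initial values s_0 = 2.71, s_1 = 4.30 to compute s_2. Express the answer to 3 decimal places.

2.926

g(2.71) = -7.97072, g(4.30) = 50.69979
s_2 = 4.30000 − 50.69979·(4.30000 − 2.71000) / (50.69979 − (-7.97072)) = 4.30000 − (80.61267)/(58.67052) = 2.92601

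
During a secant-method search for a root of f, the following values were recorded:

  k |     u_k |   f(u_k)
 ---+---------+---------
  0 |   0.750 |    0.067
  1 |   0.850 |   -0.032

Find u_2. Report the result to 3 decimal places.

u_2 = 0.850 − (-0.032)·(0.850 − 0.750) / (-0.032 − 0.067)
   = 0.850 − (-0.00320)/(-0.09900) = 0.81768

0.818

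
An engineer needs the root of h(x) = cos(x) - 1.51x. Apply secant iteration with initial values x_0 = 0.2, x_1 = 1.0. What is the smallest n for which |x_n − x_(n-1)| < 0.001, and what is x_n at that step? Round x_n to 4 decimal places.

n = 5, x_n = 0.5608

h(0.2) = 0.678067, h(1.0) = -0.969698
x_2 = 1.000000 − (-0.969698)·(0.800000)/(-1.647764) = 0.529206;  |Δ| = 0.470794
h(0.529206) = 0.064108
x_3 = 0.529206 − 0.064108·(-0.470794)/(1.033806) = 0.558400;  |Δ| = 0.029195
h(0.558400) = 0.004919
x_4 = 0.558400 − 0.004919·(0.029195)/(-0.059189) = 0.560827;  |Δ| = 0.002426
h(0.560827) = -0.000033
x_5 = 0.560827 − (-0.000033)·(0.002426)/(-0.004952) = 0.560811;  |Δ| = 0.000016
|x_5 − x_4| = 0.000016 < 0.001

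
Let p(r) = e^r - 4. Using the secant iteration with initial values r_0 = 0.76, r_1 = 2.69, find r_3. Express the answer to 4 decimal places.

1.2052

p(0.76) = -1.861724, p(2.69) = 10.731676
r_2 = 2.690000 − 10.731676·(2.690000 − 0.760000) / (10.731676 − (-1.861724)) = 2.690000 − (20.712135)/(12.593400) = 1.045318
p(1.045318) = -1.155696
r_3 = 1.045318 − (-1.155696)·(1.045318 − 2.690000) / (-1.155696 − 10.731676) = 1.045318 − (1.900753)/(-11.887372) = 1.205215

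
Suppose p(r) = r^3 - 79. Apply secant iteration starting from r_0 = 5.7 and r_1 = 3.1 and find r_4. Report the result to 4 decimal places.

p(5.7) = 106.193000, p(3.1) = -49.209000
r_2 = 3.100000 − (-49.209000)·(3.100000 − 5.700000) / (-49.209000 − 106.193000) = 3.100000 − (127.943400)/(-155.402000) = 3.923306
p(3.923306) = -18.611179
r_3 = 3.923306 − (-18.611179)·(3.923306 − 3.100000) / (-18.611179 − (-49.209000)) = 3.923306 − (-15.322696)/(30.597821) = 4.424083
p(4.424083) = 7.590431
r_4 = 4.424083 − 7.590431·(4.424083 − 3.923306) / (7.590431 − (-18.611179)) = 4.424083 − (3.801116)/(26.201611) = 4.279012

4.2790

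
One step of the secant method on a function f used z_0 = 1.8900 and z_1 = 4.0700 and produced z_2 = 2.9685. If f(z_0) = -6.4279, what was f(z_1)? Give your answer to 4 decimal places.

The secant line through (1.8900, -6.4279) and (4.0700, f(z_1)) crosses zero at z_2 = 2.9685.
So (1.8900, -6.4279), (4.0700, f(z_1)), (2.9685, 0) are collinear:
f(z_1) = -6.4279 · (4.0700 − 2.9685) / (1.8900 − 2.9685) = -6.4279 · (1.101500)/(-1.078500) = 6.564981

6.5650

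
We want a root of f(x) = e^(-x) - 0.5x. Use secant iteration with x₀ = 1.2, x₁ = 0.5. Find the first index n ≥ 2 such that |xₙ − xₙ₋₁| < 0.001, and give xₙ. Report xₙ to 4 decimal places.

n = 5, xₙ = 0.8526

f(1.2) = -0.298806, f(0.5) = 0.356531
x₂ = 0.500000 − 0.356531·(-0.700000)/(0.655336) = 0.880830;  |Δ| = 0.380830
f(0.880830) = -0.025976
x₃ = 0.880830 − (-0.025976)·(0.380830)/(-0.382506) = 0.854968;  |Δ| = 0.025862
f(0.854968) = -0.002187
x₄ = 0.854968 − (-0.002187)·(-0.025862)/(0.023789) = 0.852590;  |Δ| = 0.002377
f(0.852590) = 0.000014
x₅ = 0.852590 − 0.000014·(-0.002377)/(0.002201) = 0.852606;  |Δ| = 0.000015
|x₅ − x₄| = 0.000015 < 0.001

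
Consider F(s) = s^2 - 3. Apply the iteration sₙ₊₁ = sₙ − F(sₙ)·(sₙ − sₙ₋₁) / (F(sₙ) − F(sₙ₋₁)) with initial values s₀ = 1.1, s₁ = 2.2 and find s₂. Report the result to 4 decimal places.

F(1.1) = -1.790000, F(2.2) = 1.840000
s₂ = 2.200000 − 1.840000·(2.200000 − 1.100000) / (1.840000 − (-1.790000)) = 2.200000 − (2.024000)/(3.630000) = 1.642424

1.6424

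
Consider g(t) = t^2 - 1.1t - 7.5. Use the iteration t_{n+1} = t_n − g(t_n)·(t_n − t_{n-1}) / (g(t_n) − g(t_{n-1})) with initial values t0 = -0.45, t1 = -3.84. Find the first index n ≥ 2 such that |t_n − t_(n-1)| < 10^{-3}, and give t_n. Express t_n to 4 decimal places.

g(-0.45) = -6.802500, g(-3.84) = 11.469600
t2 = -3.840000 − 11.469600·(-3.390000)/(18.272100) = -1.712059;  |Δ| = 2.127941
g(-1.712059) = -2.685587
t3 = -1.712059 − (-2.685587)·(2.127941)/(-14.155187) = -2.115782;  |Δ| = 0.403723
g(-2.115782) = -0.696106
t4 = -2.115782 − (-0.696106)·(-0.403723)/(1.989481) = -2.257042;  |Δ| = 0.141260
g(-2.257042) = 0.076984
t5 = -2.257042 − 0.076984·(-0.141260)/(0.773090) = -2.242975;  |Δ| = 0.014067
g(-2.242975) = -0.001789
t6 = -2.242975 − (-0.001789)·(0.014067)/(-0.078773) = -2.243295;  |Δ| = 0.000319
|t6 − t5| = 0.000319 < 10^{-3}

n = 6, t_n = -2.2433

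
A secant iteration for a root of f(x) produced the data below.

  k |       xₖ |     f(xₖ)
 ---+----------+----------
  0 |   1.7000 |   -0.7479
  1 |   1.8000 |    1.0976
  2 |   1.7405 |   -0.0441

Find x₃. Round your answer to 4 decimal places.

1.7428

x₃ = 1.7405 − (-0.0441)·(1.7405 − 1.8000) / (-0.0441 − 1.0976)
   = 1.7405 − (0.002624)/(-1.141700) = 1.742798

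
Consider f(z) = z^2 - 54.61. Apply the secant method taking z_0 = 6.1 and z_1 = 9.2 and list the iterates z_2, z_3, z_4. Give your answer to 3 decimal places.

f(6.1) = -17.40000, f(9.2) = 30.03000
z_2 = 9.20000 − 30.03000·(9.20000 − 6.10000) / (30.03000 − (-17.40000)) = 9.20000 − (93.09300)/(47.43000) = 7.23725
f(7.23725) = -2.23214
z_3 = 7.23725 − (-2.23214)·(7.23725 − 9.20000) / (-2.23214 − 30.03000) = 7.23725 − (4.38112)/(-32.26214) = 7.37305
f(7.37305) = -0.24810
z_4 = 7.37305 − (-0.24810)·(7.37305 − 7.23725) / (-0.24810 − (-2.23214)) = 7.37305 − (-0.03369)/(1.98405) = 7.39003

7.237, 7.373, 7.390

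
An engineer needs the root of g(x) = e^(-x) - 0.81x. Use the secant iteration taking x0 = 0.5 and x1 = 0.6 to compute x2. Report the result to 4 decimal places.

g(0.5) = 0.201531, g(0.6) = 0.062812
x2 = 0.600000 − 0.062812·(0.600000 − 0.500000) / (0.062812 − 0.201531) = 0.600000 − (0.006281)/(-0.138719) = 0.645280

0.6453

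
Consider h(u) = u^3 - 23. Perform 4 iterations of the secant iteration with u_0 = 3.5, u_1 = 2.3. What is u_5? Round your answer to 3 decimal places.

h(3.5) = 19.87500, h(2.3) = -10.83300
u_2 = 2.30000 − (-10.83300)·(2.30000 − 3.50000) / (-10.83300 − 19.87500) = 2.30000 − (12.99960)/(-30.70800) = 2.72333
h(2.72333) = -2.80236
u_3 = 2.72333 − (-2.80236)·(2.72333 − 2.30000) / (-2.80236 − (-10.83300)) = 2.72333 − (-1.18632)/(8.03064) = 2.87105
h(2.87105) = 0.66596
u_4 = 2.87105 − 0.66596·(2.87105 − 2.72333) / (0.66596 − (-2.80236)) = 2.87105 − (0.09838)/(3.46832) = 2.84269
h(2.84269) = -0.02856
u_5 = 2.84269 − (-0.02856)·(2.84269 − 2.87105) / (-0.02856 − 0.66596) = 2.84269 − (0.00081)/(-0.69453) = 2.84386

2.844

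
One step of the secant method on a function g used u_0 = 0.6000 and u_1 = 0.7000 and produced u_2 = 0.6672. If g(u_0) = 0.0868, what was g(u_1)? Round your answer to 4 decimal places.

The secant line through (0.6000, 0.0868) and (0.7000, g(u_1)) crosses zero at u_2 = 0.6672.
So (0.6000, 0.0868), (0.7000, g(u_1)), (0.6672, 0) are collinear:
g(u_1) = 0.0868 · (0.7000 − 0.6672) / (0.6000 − 0.6672) = 0.0868 · (0.032800)/(-0.067200) = -0.042367

-0.0424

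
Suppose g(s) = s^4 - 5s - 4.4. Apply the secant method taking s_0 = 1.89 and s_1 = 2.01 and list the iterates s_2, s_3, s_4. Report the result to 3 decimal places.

g(1.89) = -1.09010, g(2.01) = 1.87241
s_2 = 2.01000 − 1.87241·(2.01000 − 1.89000) / (1.87241 − (-1.09010)) = 2.01000 − (0.22469)/(2.96251) = 1.93416
g(1.93416) = -0.07601
s_3 = 1.93416 − (-0.07601)·(1.93416 − 2.01000) / (-0.07601 − 1.87241) = 1.93416 − (0.00576)/(-1.94841) = 1.93711
g(1.93711) = -0.00497
s_4 = 1.93711 − (-0.00497)·(1.93711 − 1.93416) / (-0.00497 − (-0.07601)) = 1.93711 − (-0.00001)/(0.07103) = 1.93732

1.934, 1.937, 1.937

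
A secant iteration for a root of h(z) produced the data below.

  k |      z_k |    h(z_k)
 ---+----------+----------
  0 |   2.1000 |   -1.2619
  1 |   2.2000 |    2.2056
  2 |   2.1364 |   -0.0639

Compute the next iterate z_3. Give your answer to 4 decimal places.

z_3 = 2.1364 − (-0.0639)·(2.1364 − 2.2000) / (-0.0639 − 2.2056)
   = 2.1364 − (0.004064)/(-2.269500) = 2.138191

2.1382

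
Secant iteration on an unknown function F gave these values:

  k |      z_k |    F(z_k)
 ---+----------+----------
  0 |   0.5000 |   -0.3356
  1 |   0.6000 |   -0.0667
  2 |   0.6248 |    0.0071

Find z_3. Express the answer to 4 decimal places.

z_3 = 0.6248 − 0.0071·(0.6248 − 0.6000) / (0.0071 − (-0.0667))
   = 0.6248 − (0.000176)/(0.073800) = 0.622414

0.6224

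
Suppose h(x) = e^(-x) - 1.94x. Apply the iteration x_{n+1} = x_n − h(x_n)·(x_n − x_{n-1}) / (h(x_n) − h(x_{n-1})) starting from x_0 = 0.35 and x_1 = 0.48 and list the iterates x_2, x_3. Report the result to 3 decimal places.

h(0.35) = 0.02569, h(0.48) = -0.31242
x_2 = 0.48000 − (-0.31242)·(0.48000 − 0.35000) / (-0.31242 − 0.02569) = 0.48000 − (-0.04061)/(-0.33810) = 0.35988
h(0.35988) = -0.00040
x_3 = 0.35988 − (-0.00040)·(0.35988 − 0.48000) / (-0.00040 − (-0.31242)) = 0.35988 − (0.00005)/(0.31202) = 0.35972

0.360, 0.360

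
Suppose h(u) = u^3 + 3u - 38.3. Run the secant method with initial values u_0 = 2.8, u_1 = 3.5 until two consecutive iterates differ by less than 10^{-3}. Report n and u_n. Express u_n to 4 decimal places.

h(2.8) = -7.948000, h(3.5) = 15.075000
u_2 = 3.500000 − 15.075000·(0.700000)/(23.023000) = 3.041654;  |Δ| = 0.458346
h(3.041654) = -1.034692
u_3 = 3.041654 − (-1.034692)·(-0.458346)/(-16.109692) = 3.071093;  |Δ| = 0.029439
h(3.071093) = -0.121375
u_4 = 3.071093 − (-0.121375)·(0.029439)/(0.913318) = 3.075005;  |Δ| = 0.003912
h(3.075005) = 0.001199
u_5 = 3.075005 − 0.001199·(0.003912)/(0.122574) = 3.074967;  |Δ| = 0.000038
|u_5 − u_4| = 0.000038 < 10^{-3}

n = 5, u_n = 3.0750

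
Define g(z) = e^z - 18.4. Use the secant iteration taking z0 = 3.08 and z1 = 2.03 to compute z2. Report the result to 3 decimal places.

g(3.08) = 3.35840, g(2.03) = -10.78591
z2 = 2.03000 − (-10.78591)·(2.03000 − 3.08000) / (-10.78591 − 3.35840) = 2.03000 − (11.32521)/(-14.14432) = 2.83069

2.831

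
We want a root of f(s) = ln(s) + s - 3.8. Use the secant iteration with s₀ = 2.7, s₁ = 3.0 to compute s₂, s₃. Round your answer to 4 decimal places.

f(2.7) = -0.106748, f(3.0) = 0.298612
s₂ = 3.000000 − 0.298612·(3.000000 − 2.700000) / (0.298612 − (-0.106748)) = 3.000000 − (0.089584)/(0.405361) = 2.779002
f(2.779002) = 0.001094
s₃ = 2.779002 − 0.001094·(2.779002 − 3.000000) / (0.001094 − 0.298612) = 2.779002 − (-0.000242)/(-0.297518) = 2.778189

2.7790, 2.7782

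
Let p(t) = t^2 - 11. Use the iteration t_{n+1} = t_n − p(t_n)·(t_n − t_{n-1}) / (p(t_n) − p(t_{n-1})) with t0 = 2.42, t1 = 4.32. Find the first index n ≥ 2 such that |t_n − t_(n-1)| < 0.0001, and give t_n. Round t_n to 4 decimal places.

p(2.42) = -5.143600, p(4.32) = 7.662400
t2 = 4.320000 − 7.662400·(1.900000)/(12.806000) = 3.183145;  |Δ| = 1.136855
p(3.183145) = -0.867585
t3 = 3.183145 − (-0.867585)·(-1.136855)/(-8.529985) = 3.298775;  |Δ| = 0.115630
p(3.298775) = -0.118084
t4 = 3.298775 − (-0.118084)·(0.115630)/(0.749502) = 3.316992;  |Δ| = 0.018217
p(3.316992) = 0.002438
t5 = 3.316992 − 0.002438·(0.018217)/(0.120522) = 3.316624;  |Δ| = 0.000369
p(3.316624) = -0.000007
t6 = 3.316624 − (-0.000007)·(-0.000369)/(-0.002445) = 3.316625;  |Δ| = 0.000001
|t6 − t5| = 0.000001 < 0.0001

n = 6, t_n = 3.3166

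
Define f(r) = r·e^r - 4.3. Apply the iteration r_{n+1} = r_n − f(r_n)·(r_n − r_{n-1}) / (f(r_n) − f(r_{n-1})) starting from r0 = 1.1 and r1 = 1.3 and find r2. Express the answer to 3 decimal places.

f(1.1) = -0.99542, f(1.3) = 0.47009
r2 = 1.30000 − 0.47009·(1.30000 − 1.10000) / (0.47009 − (-0.99542)) = 1.30000 − (0.09402)/(1.46550) = 1.23585

1.236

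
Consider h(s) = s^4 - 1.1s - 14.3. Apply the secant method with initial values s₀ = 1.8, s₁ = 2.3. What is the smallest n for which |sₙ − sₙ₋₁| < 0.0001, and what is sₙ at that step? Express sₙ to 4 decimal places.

h(1.8) = -5.782400, h(2.3) = 11.154100
s₂ = 2.300000 − 11.154100·(0.500000)/(16.936500) = 1.970708;  |Δ| = 0.329292
h(1.970708) = -1.384724
s₃ = 1.970708 − (-1.384724)·(-0.329292)/(-12.538824) = 2.007074;  |Δ| = 0.036365
h(2.007074) = -0.280224
s₄ = 2.007074 − (-0.280224)·(0.036365)/(1.104500) = 2.016300;  |Δ| = 0.009226
h(2.016300) = 0.010076
s₅ = 2.016300 − 0.010076·(0.009226)/(0.290300) = 2.015980;  |Δ| = 0.000320
h(2.015980) = -0.000069
s₆ = 2.015980 − (-0.000069)·(-0.000320)/(-0.010145) = 2.015982;  |Δ| = 0.000002
|s₆ − s₅| = 0.000002 < 0.0001

n = 6, sₙ = 2.0160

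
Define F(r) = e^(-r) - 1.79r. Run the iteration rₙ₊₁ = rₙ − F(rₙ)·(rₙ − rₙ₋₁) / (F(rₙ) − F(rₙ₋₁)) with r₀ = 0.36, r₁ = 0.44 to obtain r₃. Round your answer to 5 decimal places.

0.38148

F(0.36) = 0.0532763, F(0.44) = -0.1435636
r₂ = 0.4400000 − (-0.1435636)·(0.4400000 − 0.3600000) / (-0.1435636 − 0.0532763) = 0.4400000 − (-0.0114851)/(-0.1968399) = 0.3816527
F(0.3816527) = -0.0004261
r₃ = 0.3816527 − (-0.0004261)·(0.3816527 − 0.4400000) / (-0.0004261 − (-0.1435636)) = 0.3816527 − (0.0000249)/(0.1431375) = 0.3814790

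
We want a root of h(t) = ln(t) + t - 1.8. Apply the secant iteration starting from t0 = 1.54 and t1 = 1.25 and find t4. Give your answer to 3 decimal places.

h(1.54) = 0.17178, h(1.25) = -0.32686
t2 = 1.25000 − (-0.32686)·(1.25000 − 1.54000) / (-0.32686 − 0.17178) = 1.25000 − (0.09479)/(-0.49864) = 1.44009
h(1.44009) = 0.00480
t3 = 1.44009 − 0.00480·(1.44009 − 1.25000) / (0.00480 − (-0.32686)) = 1.44009 − (0.00091)/(0.33166) = 1.43734
h(1.43734) = 0.00014
t4 = 1.43734 − 0.00014·(1.43734 − 1.44009) / (0.00014 − 0.00480) = 1.43734 − (0.00000)/(-0.00467) = 1.43726

1.437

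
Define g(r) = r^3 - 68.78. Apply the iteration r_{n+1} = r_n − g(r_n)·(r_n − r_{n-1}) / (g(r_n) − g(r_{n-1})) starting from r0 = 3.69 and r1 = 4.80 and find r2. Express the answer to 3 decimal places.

4.031

g(3.69) = -18.53659, g(4.80) = 41.81200
r2 = 4.80000 − 41.81200·(4.80000 − 3.69000) / (41.81200 − (-18.53659)) = 4.80000 − (46.41132)/(60.34859) = 4.03095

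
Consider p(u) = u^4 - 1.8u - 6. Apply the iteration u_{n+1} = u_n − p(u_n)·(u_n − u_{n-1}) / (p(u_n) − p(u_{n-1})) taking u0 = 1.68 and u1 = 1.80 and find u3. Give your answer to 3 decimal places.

p(1.68) = -1.05806, p(1.80) = 1.25760
u2 = 1.80000 − 1.25760·(1.80000 − 1.68000) / (1.25760 − (-1.05806)) = 1.80000 − (0.15091)/(2.31566) = 1.73483
p(1.73483) = -0.06479
u3 = 1.73483 − (-0.06479)·(1.73483 − 1.80000) / (-0.06479 − 1.25760) = 1.73483 − (0.00422)/(-1.32239) = 1.73802

1.738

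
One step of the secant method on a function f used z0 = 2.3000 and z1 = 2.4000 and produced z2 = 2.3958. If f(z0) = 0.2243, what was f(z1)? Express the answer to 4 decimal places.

The secant line through (2.3000, 0.2243) and (2.4000, f(z1)) crosses zero at z2 = 2.3958.
So (2.3000, 0.2243), (2.4000, f(z1)), (2.3958, 0) are collinear:
f(z1) = 0.2243 · (2.4000 − 2.3958) / (2.3000 − 2.3958) = 0.2243 · (0.004200)/(-0.095800) = -0.009834

-0.0098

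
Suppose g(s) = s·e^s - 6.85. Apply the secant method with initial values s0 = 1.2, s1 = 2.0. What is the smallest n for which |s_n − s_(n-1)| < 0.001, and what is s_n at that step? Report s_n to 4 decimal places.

g(1.2) = -2.865860, g(2.0) = 7.928112
s2 = 2.000000 − 7.928112·(0.800000)/(10.793972) = 1.412404;  |Δ| = 0.587596
g(1.412404) = -1.050927
s3 = 1.412404 − (-1.050927)·(-0.587596)/(-8.979040) = 1.481178;  |Δ| = 0.068774
g(1.481178) = -0.335596
s4 = 1.481178 − (-0.335596)·(0.068774)/(0.715331) = 1.513443;  |Δ| = 0.032265
g(1.513443) = 0.024577
s5 = 1.513443 − 0.024577·(0.032265)/(0.360173) = 1.511241;  |Δ| = 0.002202
g(1.511241) = -0.000520
s6 = 1.511241 − (-0.000520)·(-0.002202)/(-0.025097) = 1.511287;  |Δ| = 0.000046
|s6 − s5| = 0.000046 < 0.001

n = 6, s_n = 1.5113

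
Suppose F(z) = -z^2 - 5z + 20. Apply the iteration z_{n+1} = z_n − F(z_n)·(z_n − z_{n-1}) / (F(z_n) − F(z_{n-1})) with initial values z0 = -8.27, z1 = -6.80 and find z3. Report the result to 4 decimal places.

F(-8.27) = -7.042900, F(-6.80) = 7.760000
z2 = -6.800000 − 7.760000·(-6.800000 − (-8.270000)) / (7.760000 − (-7.042900)) = -6.800000 − (11.407200)/(14.802900) = -7.570606
F(-7.570606) = 0.538957
z3 = -7.570606 − 0.538957·(-7.570606 − (-6.800000)) / (0.538957 − 7.760000) = -7.570606 − (-0.415324)/(-7.221043) = -7.628121

-7.6281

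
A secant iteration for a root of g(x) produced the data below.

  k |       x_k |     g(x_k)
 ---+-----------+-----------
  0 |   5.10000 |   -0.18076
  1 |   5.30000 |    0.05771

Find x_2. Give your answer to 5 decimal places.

x_2 = 5.30000 − 0.05771·(5.30000 − 5.10000) / (0.05771 − (-0.18076))
   = 5.30000 − (0.0115420)/(0.2384700) = 5.2515998

5.25160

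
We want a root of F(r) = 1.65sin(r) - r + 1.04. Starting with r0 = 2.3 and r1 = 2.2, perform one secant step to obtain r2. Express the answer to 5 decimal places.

F(2.3) = -0.0295864, F(2.2) = 0.1740191
r2 = 2.2000000 − 0.1740191·(2.2000000 − 2.3000000) / (0.1740191 − (-0.0295864)) = 2.2000000 − (-0.0174019)/(0.2036055) = 2.2854688

2.28547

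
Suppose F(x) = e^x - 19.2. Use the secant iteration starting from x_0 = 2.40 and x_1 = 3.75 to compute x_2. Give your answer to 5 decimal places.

2.75046

F(2.40) = -8.1768236, F(3.75) = 23.3210820
x_2 = 3.7500000 − 23.3210820·(3.7500000 − 2.4000000) / (23.3210820 − (-8.1768236)) = 3.7500000 − (31.4834607)/(31.4979056) = 2.7504586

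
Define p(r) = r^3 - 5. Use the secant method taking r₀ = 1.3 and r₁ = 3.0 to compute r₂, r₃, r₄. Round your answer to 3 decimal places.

p(1.3) = -2.80300, p(3.0) = 22.00000
r₂ = 3.00000 − 22.00000·(3.00000 − 1.30000) / (22.00000 − (-2.80300)) = 3.00000 − (37.40000)/(24.80300) = 1.49212
p(1.49212) = -1.67793
r₃ = 1.49212 − (-1.67793)·(1.49212 − 3.00000) / (-1.67793 − 22.00000) = 1.49212 − (2.53011)/(-23.67793) = 1.59897
p(1.59897) = -0.91188
r₄ = 1.59897 − (-0.91188)·(1.59897 − 1.49212) / (-0.91188 − (-1.67793)) = 1.59897 − (-0.09744)/(0.76604) = 1.72617

1.492, 1.599, 1.726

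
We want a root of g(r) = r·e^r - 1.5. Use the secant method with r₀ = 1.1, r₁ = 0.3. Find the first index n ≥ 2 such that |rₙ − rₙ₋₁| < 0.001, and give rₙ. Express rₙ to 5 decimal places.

n = 6, rₙ = 0.72586

g(1.1) = 1.8045826, g(0.3) = -1.0950424
r₂ = 0.3000000 − (-1.0950424)·(-0.8000000)/(-2.8996250) = 0.6021197;  |Δ| = 0.3021197
g(0.6021197) = -0.4005383
r₃ = 0.6021197 − (-0.4005383)·(0.3021197)/(0.6945041) = 0.7763599;  |Δ| = 0.1742402
g(0.7763599) = 0.1874538
r₄ = 0.7763599 − 0.1874538·(0.1742402)/(0.5879921) = 0.7208115;  |Δ| = 0.0555483
g(0.7208115) = -0.0179386
r₅ = 0.7208115 − (-0.0179386)·(-0.0555483)/(-0.2053924) = 0.7256630;  |Δ| = 0.0048515
g(0.7256630) = -0.0007073
r₆ = 0.7256630 − (-0.0007073)·(0.0048515)/(0.0172313) = 0.7258622;  |Δ| = 0.0001991
|r₆ − r₅| = 0.0001991 < 0.001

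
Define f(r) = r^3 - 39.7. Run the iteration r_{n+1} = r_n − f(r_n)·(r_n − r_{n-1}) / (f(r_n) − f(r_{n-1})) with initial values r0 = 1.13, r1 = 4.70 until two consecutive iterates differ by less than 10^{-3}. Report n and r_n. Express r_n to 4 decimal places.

f(1.13) = -38.257103, f(4.70) = 64.123000
r2 = 4.700000 − 64.123000·(3.570000)/(102.380103) = 2.464027;  |Δ| = 2.235973
f(2.464027) = -24.739828
r3 = 2.464027 − (-24.739828)·(-2.235973)/(-88.862828) = 3.086533;  |Δ| = 0.622505
f(3.086533) = -10.295580
r4 = 3.086533 − (-10.295580)·(0.622505)/(14.444248) = 3.530242;  |Δ| = 0.443710
f(3.530242) = 4.296036
r5 = 3.530242 − 4.296036·(0.443710)/(14.591616) = 3.399606;  |Δ| = 0.130636
f(3.399606) = -0.409657
r6 = 3.399606 − (-0.409657)·(-0.130636)/(-4.705693) = 3.410979;  |Δ| = 0.011373
f(3.410979) = -0.014026
r7 = 3.410979 − (-0.014026)·(0.011373)/(0.395632) = 3.411382;  |Δ| = 0.000403
|r7 − r6| = 0.000403 < 10^{-3}

n = 7, r_n = 3.4114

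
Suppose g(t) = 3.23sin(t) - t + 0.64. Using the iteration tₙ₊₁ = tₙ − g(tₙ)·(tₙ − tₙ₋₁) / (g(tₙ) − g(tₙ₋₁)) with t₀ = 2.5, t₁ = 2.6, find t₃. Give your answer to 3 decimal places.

2.520

g(2.5) = 0.07307, g(2.6) = -0.29493
t₂ = 2.60000 − (-0.29493)·(2.60000 − 2.50000) / (-0.29493 − 0.07307) = 2.60000 − (-0.02949)/(-0.36800) = 2.51985
g(2.51985) = 0.00145
t₃ = 2.51985 − 0.00145·(2.51985 − 2.60000) / (0.00145 − (-0.29493)) = 2.51985 − (-0.00012)/(0.29638) = 2.52025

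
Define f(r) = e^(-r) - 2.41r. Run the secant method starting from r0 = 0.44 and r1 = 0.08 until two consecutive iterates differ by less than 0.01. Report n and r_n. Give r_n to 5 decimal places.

n = 3, r_n = 0.30576

f(0.44) = -0.4163636, f(0.08) = 0.7303163
r2 = 0.0800000 − 0.7303163·(-0.3600000)/(1.1466799) = 0.3092827;  |Δ| = 0.2292827
f(0.3092827) = -0.0113981
r3 = 0.3092827 − (-0.0113981)·(0.2292827)/(-0.7417144) = 0.3057593;  |Δ| = 0.0035234
|r3 − r2| = 0.0035234 < 0.01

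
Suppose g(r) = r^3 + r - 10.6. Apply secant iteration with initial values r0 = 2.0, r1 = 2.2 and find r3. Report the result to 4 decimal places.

g(2.0) = -0.600000, g(2.2) = 2.248000
r2 = 2.200000 − 2.248000·(2.200000 − 2.000000) / (2.248000 − (-0.600000)) = 2.200000 − (0.449600)/(2.848000) = 2.042135
g(2.042135) = -0.041520
r3 = 2.042135 − (-0.041520)·(2.042135 − 2.200000) / (-0.041520 − 2.248000) = 2.042135 − (0.006555)/(-2.289520) = 2.044998

2.0450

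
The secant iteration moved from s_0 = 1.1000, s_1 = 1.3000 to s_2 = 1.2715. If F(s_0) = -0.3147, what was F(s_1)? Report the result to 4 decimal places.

0.0523

The secant line through (1.1000, -0.3147) and (1.3000, F(s_1)) crosses zero at s_2 = 1.2715.
So (1.1000, -0.3147), (1.3000, F(s_1)), (1.2715, 0) are collinear:
F(s_1) = -0.3147 · (1.3000 − 1.2715) / (1.1000 − 1.2715) = -0.3147 · (0.028500)/(-0.171500) = 0.052297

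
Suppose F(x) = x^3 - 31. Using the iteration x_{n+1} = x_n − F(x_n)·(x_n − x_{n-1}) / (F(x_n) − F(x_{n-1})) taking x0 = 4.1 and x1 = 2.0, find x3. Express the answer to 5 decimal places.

F(4.1) = 37.9210000, F(2.0) = -23.0000000
x2 = 2.0000000 − (-23.0000000)·(2.0000000 − 4.1000000) / (-23.0000000 − 37.9210000) = 2.0000000 − (48.3000000)/(-60.9210000) = 2.7928301
F(2.7928301) = -9.2162056
x3 = 2.7928301 − (-9.2162056)·(2.7928301 − 2.0000000) / (-9.2162056 − (-23.0000000)) = 2.7928301 − (-7.3068848)/(13.7837944) = 3.3229370

3.32294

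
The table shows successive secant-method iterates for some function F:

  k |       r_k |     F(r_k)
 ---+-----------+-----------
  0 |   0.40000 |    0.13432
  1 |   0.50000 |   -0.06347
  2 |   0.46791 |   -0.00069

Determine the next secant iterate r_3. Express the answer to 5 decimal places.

r_3 = 0.46791 − (-0.00069)·(0.46791 − 0.50000) / (-0.00069 − (-0.06347))
   = 0.46791 − (0.0000221)/(0.0627800) = 0.4675573

0.46756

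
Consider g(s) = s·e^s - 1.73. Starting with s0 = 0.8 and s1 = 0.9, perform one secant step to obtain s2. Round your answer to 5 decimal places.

0.78836

g(0.8) = 0.0504327, g(0.9) = 0.4836428
s2 = 0.9000000 − 0.4836428·(0.9000000 − 0.8000000) / (0.4836428 − 0.0504327) = 0.9000000 − (0.0483643)/(0.4332101) = 0.7883584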